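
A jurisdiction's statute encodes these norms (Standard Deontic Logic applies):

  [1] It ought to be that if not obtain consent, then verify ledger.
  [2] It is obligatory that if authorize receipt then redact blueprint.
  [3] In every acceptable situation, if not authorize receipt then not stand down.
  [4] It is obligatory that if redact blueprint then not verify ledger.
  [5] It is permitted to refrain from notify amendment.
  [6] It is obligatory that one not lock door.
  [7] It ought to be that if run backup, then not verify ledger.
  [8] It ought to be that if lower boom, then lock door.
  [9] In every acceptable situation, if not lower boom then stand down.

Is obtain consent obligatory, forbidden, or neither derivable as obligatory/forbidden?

Obligatory

Premise 6 states O(¬lock_door) outright.
Premise 8, O(lower_boom → lock_door), contraposes to O(¬lock_door → ¬lower_boom); with O(¬lock_door) we get O(¬lower_boom).
With premise 9, O(¬lower_boom → stand_down), the K-axiom yields O(stand_down).
Premise 3, O(¬authorize_receipt → ¬stand_down), contraposes to O(stand_down → authorize_receipt); with O(stand_down) we get O(authorize_receipt).
With premise 2, O(authorize_receipt → redact_blueprint), the K-axiom yields O(redact_blueprint).
From O(redact_blueprint) and premise 4, O(redact_blueprint → ¬verify_ledger), we obtain O(¬verify_ledger).
Premise 1 is O(¬obtain_consent → verify_ledger); contrapositively O(¬verify_ledger → obtain_consent). Since O(¬verify_ledger) holds, K gives O(obtain_consent).
Premises 5, 7 do not contribute to this derivation.
Hence obtain_consent is obligatory.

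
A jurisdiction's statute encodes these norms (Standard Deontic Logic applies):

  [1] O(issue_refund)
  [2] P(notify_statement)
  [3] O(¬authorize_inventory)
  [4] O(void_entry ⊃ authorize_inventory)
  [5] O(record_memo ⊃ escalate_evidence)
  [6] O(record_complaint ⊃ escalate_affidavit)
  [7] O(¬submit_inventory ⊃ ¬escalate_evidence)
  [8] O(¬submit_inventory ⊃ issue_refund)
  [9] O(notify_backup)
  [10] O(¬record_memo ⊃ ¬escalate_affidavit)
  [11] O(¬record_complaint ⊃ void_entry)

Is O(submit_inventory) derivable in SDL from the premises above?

Yes

Premise 3 gives O(¬authorize_inventory).
Premise 4, O(void_entry ⊃ authorize_inventory), contraposes to O(¬authorize_inventory ⊃ ¬void_entry); with O(¬authorize_inventory) we get O(¬void_entry).
The contrapositive of premise 11 (O(¬record_complaint ⊃ void_entry)) is O(¬void_entry ⊃ record_complaint), and O(¬void_entry) is already established, so O(record_complaint).
With premise 6, O(record_complaint ⊃ escalate_affidavit), the K-axiom yields O(escalate_affidavit).
The contrapositive of premise 10 (O(¬record_memo ⊃ ¬escalate_affidavit)) is O(escalate_affidavit ⊃ record_memo), and O(escalate_affidavit) is already established, so O(record_memo).
Applying K to premise 5 (O(record_memo ⊃ escalate_evidence)) and O(record_memo) yields O(escalate_evidence).
Premise 7 is O(¬submit_inventory ⊃ ¬escalate_evidence); contrapositively O(escalate_evidence ⊃ submit_inventory). Since O(escalate_evidence) holds, K gives O(submit_inventory).
Premises 1, 2, 8, 9 do not contribute to this derivation.
So O(submit_inventory) follows.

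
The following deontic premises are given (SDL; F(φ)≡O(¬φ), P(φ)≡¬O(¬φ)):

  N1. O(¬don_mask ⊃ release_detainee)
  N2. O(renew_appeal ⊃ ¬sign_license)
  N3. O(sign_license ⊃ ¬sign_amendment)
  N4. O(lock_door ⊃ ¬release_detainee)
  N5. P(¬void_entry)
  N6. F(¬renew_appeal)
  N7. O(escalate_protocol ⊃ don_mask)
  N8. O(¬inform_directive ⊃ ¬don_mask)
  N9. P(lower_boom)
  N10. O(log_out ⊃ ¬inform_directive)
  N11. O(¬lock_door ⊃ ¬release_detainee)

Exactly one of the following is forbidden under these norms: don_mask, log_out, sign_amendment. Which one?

log_out

Premises 4 and 11 are O(lock_door ⊃ ¬release_detainee) and O(¬lock_door ⊃ ¬release_detainee); every ideal world satisfies lock_door or ¬lock_door, so in either case ¬release_detainee holds — hence O(¬release_detainee).
The contrapositive of premise 1 (O(¬don_mask ⊃ release_detainee)) is O(¬release_detainee ⊃ don_mask), and O(¬release_detainee) is already established, so O(don_mask).
Premise 8 is O(¬inform_directive ⊃ ¬don_mask); contrapositively O(don_mask ⊃ inform_directive). Since O(don_mask) holds, K gives O(inform_directive).
Premise 10, O(log_out ⊃ ¬inform_directive), contraposes to O(inform_directive ⊃ ¬log_out); with O(inform_directive) we get O(¬log_out).
So O(¬log_out) holds, i.e. log_out is forbidden. None of the other listed options is forbidden under the premises.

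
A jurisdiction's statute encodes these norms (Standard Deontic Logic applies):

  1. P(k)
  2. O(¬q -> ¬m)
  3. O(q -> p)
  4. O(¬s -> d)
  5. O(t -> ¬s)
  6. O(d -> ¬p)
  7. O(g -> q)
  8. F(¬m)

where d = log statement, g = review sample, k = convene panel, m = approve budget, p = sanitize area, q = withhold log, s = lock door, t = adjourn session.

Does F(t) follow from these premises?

Yes

F(¬m) at premise 8 means O(m).
Premise 2 is O(¬q -> ¬m); contrapositively O(m -> q). Since O(m) holds, K gives O(q).
From O(q) and premise 3, O(q -> p), we obtain O(p).
Premise 6 is O(d -> ¬p); contrapositively O(p -> ¬d). Since O(p) holds, K gives O(¬d).
Premise 4 is O(¬s -> d); contrapositively O(¬d -> s). Since O(¬d) holds, K gives O(s).
Premise 5, O(t -> ¬s), contraposes to O(s -> ¬t); with O(s) we get O(¬t).
Premises 1, 7 do not contribute to this derivation.
So O(¬t) holds, i.e. F(t). The claim follows.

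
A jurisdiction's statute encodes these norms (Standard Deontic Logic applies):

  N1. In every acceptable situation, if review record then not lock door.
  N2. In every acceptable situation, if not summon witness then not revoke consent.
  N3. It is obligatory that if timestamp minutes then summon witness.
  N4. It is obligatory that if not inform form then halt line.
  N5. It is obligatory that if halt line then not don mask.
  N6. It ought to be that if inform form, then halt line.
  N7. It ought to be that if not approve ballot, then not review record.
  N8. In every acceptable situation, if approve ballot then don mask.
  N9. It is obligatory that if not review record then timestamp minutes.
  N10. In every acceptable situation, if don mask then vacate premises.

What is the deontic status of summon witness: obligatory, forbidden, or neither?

Premises 6 and 4 are O(inform_form → halt_line) and O(¬inform_form → halt_line); every ideal world satisfies inform_form or ¬inform_form, so in either case halt_line holds — hence O(halt_line).
With premise 5, O(halt_line → ¬don_mask), the K-axiom yields O(¬don_mask).
The contrapositive of premise 8 (O(approve_ballot → don_mask)) is O(¬don_mask → ¬approve_ballot), and O(¬don_mask) is already established, so O(¬approve_ballot).
With premise 7, O(¬approve_ballot → ¬review_record), the K-axiom yields O(¬review_record).
Premise 9 is O(¬review_record → timestamp_minutes); since O(¬review_record), deontic closure gives O(timestamp_minutes).
From O(timestamp_minutes) and premise 3, O(timestamp_minutes → summon_witness), we obtain O(summon_witness).
Premises 1, 2, 10 do not contribute to this derivation.
Hence summon_witness is obligatory.

Obligatory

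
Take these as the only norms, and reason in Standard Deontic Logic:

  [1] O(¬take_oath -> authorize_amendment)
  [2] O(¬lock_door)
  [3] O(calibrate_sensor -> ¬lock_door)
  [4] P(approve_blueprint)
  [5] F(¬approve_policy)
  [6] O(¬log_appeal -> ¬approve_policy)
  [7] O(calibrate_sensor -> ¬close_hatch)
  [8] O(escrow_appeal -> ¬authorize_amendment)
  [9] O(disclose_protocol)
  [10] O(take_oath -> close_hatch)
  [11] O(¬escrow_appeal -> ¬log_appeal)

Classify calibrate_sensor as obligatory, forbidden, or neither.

Premise 5 is F(¬approve_policy), i.e. O(approve_policy).
Premise 6 is O(¬log_appeal -> ¬approve_policy); contrapositively O(approve_policy -> log_appeal). Since O(approve_policy) holds, K gives O(log_appeal).
Premise 11 is O(¬escrow_appeal -> ¬log_appeal); contrapositively O(log_appeal -> escrow_appeal). Since O(log_appeal) holds, K gives O(escrow_appeal).
Applying K to premise 8 (O(escrow_appeal -> ¬authorize_amendment)) and O(escrow_appeal) yields O(¬authorize_amendment).
Premise 1, O(¬take_oath -> authorize_amendment), contraposes to O(¬authorize_amendment -> take_oath); with O(¬authorize_amendment) we get O(take_oath).
Premise 10 is O(take_oath -> close_hatch); since O(take_oath), deontic closure gives O(close_hatch).
The contrapositive of premise 7 (O(calibrate_sensor -> ¬close_hatch)) is O(close_hatch -> ¬calibrate_sensor), and O(close_hatch) is already established, so O(¬calibrate_sensor).
Premises 2, 3, 4, 9 do not contribute to this derivation.
Thus O(¬calibrate_sensor), which is F(calibrate_sensor): calibrate_sensor is forbidden.

Forbidden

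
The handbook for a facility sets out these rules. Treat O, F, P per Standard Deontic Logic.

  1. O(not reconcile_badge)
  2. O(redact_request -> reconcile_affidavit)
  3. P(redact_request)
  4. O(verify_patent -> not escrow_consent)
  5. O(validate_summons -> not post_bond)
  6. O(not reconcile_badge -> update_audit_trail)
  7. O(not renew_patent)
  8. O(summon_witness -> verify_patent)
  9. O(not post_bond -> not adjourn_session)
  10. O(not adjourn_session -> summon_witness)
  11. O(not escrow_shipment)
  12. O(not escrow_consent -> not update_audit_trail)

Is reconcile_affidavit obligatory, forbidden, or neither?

Neither

Premise 2 is O(redact_request -> reconcile_affidavit), but O(redact_request) is not derivable from the premises (the permission P(redact_request) asserts only not O(not redact_request), not O(redact_request)), so it does not yield O(reconcile_affidavit).
No premise or chain of K-axiom applications forces O(reconcile_affidavit), and none forces O(not reconcile_affidavit). So reconcile_affidavit is neither obligatory nor forbidden under these norms.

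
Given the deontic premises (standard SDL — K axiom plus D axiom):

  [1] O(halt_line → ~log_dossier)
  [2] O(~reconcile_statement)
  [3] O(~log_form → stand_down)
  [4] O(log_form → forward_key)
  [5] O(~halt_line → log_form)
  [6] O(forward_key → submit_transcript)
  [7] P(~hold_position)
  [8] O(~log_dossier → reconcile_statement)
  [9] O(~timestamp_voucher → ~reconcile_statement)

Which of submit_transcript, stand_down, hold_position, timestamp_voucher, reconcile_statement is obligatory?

Premise 2 states O(~reconcile_statement) outright.
Premise 8 is O(~log_dossier → reconcile_statement); contrapositively O(~reconcile_statement → log_dossier). Since O(~reconcile_statement) holds, K gives O(log_dossier).
Premise 1 is O(halt_line → ~log_dossier); contrapositively O(log_dossier → ~halt_line). Since O(log_dossier) holds, K gives O(~halt_line).
Premise 5 is O(~halt_line → log_form); since O(~halt_line), deontic closure gives O(log_form).
Applying K to premise 4 (O(log_form → forward_key)) and O(log_form) yields O(forward_key).
Applying K to premise 6 (O(forward_key → submit_transcript)) and O(forward_key) yields O(submit_transcript).
So O(submit_transcript) holds — submit_transcript is obligatory. None of the other listed options is made obligatory by any chain of premises.

submit_transcript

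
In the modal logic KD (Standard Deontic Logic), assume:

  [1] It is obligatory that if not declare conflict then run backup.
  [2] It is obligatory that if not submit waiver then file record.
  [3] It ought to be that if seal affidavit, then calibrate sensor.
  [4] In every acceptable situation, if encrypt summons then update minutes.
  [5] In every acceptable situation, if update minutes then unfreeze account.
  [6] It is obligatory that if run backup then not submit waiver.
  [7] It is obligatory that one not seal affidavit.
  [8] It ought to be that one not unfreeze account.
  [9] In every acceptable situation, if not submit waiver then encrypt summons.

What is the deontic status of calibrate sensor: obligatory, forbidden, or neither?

Neither

Premise 3 is O(seal_affidavit → calibrate_sensor), but O(seal_affidavit) is not derivable from the premises, so it does not yield O(calibrate_sensor).
No premise or chain of K-axiom applications forces O(calibrate_sensor), and none forces O(¬calibrate_sensor). So calibrate_sensor is neither obligatory nor forbidden under these norms.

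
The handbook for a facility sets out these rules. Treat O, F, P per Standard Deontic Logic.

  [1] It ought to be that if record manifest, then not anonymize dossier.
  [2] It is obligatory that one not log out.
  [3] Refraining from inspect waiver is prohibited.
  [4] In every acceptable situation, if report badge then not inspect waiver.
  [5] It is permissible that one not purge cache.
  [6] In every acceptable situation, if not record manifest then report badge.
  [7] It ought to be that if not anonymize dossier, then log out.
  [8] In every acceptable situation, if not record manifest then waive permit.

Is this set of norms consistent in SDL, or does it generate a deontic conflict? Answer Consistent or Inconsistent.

Premise 3, F(¬inspect_waiver), is equivalent to O(inspect_waiver).
The contrapositive of premise 4 (O(report_badge → ¬inspect_waiver)) is O(inspect_waiver → ¬report_badge), and O(inspect_waiver) is already established, so O(¬report_badge).
The contrapositive of premise 6 (O(¬record_manifest → report_badge)) is O(¬report_badge → record_manifest), and O(¬report_badge) is already established, so O(record_manifest).
With premise 1, O(record_manifest → ¬anonymize_dossier), the K-axiom yields O(¬anonymize_dossier).
From O(¬anonymize_dossier) and premise 7, O(¬anonymize_dossier → log_out), we obtain O(log_out).
However, premise 2 gives O(¬log_out).
We now have both O(log_out) and O(¬log_out) — log_out is simultaneously obligatory and forbidden, violating the D-axiom.

Inconsistent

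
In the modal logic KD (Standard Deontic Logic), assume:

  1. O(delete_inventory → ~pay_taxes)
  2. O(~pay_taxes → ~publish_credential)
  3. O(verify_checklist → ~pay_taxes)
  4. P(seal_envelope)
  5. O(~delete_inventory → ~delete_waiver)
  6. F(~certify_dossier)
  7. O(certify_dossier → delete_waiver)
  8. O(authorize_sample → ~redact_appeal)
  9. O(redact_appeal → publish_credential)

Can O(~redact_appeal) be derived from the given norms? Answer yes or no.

Premise 6 is F(~certify_dossier), i.e. O(certify_dossier).
From O(certify_dossier) and premise 7, O(certify_dossier → delete_waiver), we obtain O(delete_waiver).
The contrapositive of premise 5 (O(~delete_inventory → ~delete_waiver)) is O(delete_waiver → delete_inventory), and O(delete_waiver) is already established, so O(delete_inventory).
Applying K to premise 1 (O(delete_inventory → ~pay_taxes)) and O(delete_inventory) yields O(~pay_taxes).
With premise 2, O(~pay_taxes → ~publish_credential), the K-axiom yields O(~publish_credential).
The contrapositive of premise 9 (O(redact_appeal → publish_credential)) is O(~publish_credential → ~redact_appeal), and O(~publish_credential) is already established, so O(~redact_appeal).
Premises 3, 4, 8 do not contribute to this derivation.
So O(~redact_appeal) follows.

Yes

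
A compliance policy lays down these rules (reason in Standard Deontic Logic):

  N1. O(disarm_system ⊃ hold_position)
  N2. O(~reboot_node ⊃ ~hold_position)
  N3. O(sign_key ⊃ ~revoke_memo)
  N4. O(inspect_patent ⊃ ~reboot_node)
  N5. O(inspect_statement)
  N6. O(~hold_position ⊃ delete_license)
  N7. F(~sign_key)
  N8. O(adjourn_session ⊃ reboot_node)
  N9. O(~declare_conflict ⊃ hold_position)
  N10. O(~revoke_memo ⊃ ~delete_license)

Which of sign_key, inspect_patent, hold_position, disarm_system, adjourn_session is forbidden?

Premise 7 is F(~sign_key), i.e. O(sign_key).
From O(sign_key) and premise 3, O(sign_key ⊃ ~revoke_memo), we obtain O(~revoke_memo).
Premise 10 is O(~revoke_memo ⊃ ~delete_license); since O(~revoke_memo), deontic closure gives O(~delete_license).
Premise 6, O(~hold_position ⊃ delete_license), contraposes to O(~delete_license ⊃ hold_position); with O(~delete_license) we get O(hold_position).
The contrapositive of premise 2 (O(~reboot_node ⊃ ~hold_position)) is O(hold_position ⊃ reboot_node), and O(hold_position) is already established, so O(reboot_node).
The contrapositive of premise 4 (O(inspect_patent ⊃ ~reboot_node)) is O(reboot_node ⊃ ~inspect_patent), and O(reboot_node) is already established, so O(~inspect_patent).
So O(~inspect_patent) holds, i.e. inspect_patent is forbidden. None of the other listed options is forbidden under the premises.

inspect_patent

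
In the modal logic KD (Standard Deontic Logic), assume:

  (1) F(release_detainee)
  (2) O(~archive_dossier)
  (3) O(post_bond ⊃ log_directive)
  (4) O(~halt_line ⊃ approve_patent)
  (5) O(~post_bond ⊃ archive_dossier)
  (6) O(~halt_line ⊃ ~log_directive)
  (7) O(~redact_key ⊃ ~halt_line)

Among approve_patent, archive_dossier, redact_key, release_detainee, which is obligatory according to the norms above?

redact_key

Premise 2 states O(~archive_dossier) outright.
Premise 5, O(~post_bond ⊃ archive_dossier), contraposes to O(~archive_dossier ⊃ post_bond); with O(~archive_dossier) we get O(post_bond).
From O(post_bond) and premise 3, O(post_bond ⊃ log_directive), we obtain O(log_directive).
The contrapositive of premise 6 (O(~halt_line ⊃ ~log_directive)) is O(log_directive ⊃ halt_line), and O(log_directive) is already established, so O(halt_line).
The contrapositive of premise 7 (O(~redact_key ⊃ ~halt_line)) is O(halt_line ⊃ redact_key), and O(halt_line) is already established, so O(redact_key).
So O(redact_key) holds — redact_key is obligatory. None of the other listed options is made obligatory by any chain of premises.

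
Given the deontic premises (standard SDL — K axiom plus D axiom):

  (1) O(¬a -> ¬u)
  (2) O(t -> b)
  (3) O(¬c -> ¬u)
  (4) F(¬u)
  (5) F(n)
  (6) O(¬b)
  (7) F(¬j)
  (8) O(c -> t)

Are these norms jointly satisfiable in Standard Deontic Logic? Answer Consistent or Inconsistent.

Premise 6 gives O(¬b).
The contrapositive of premise 2 (O(t -> b)) is O(¬b -> ¬t), and O(¬b) is already established, so O(¬t).
Premise 8 is O(c -> t); contrapositively O(¬t -> ¬c). Since O(¬t) holds, K gives O(¬c).
Applying K to premise 3 (O(¬c -> ¬u)) and O(¬c) yields O(¬u).
But premise 4, F(¬u), means O(u).
We now have both O(¬u) and O(u) — u is simultaneously obligatory and forbidden, violating the D-axiom.

Inconsistent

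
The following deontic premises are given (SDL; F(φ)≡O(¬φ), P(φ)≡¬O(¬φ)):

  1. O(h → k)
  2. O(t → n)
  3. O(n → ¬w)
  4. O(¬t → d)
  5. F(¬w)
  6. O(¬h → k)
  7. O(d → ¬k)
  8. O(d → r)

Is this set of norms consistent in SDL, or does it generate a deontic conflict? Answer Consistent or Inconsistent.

Inconsistent

Premises 6 and 1 are O(¬h → k) and O(h → k); every ideal world satisfies ¬h or h, so in either case k holds — hence O(k).
Premise 7 is O(d → ¬k); contrapositively O(k → ¬d). Since O(k) holds, K gives O(¬d).
Premise 4 is O(¬t → d); contrapositively O(¬d → t). Since O(¬d) holds, K gives O(t).
With premise 2, O(t → n), the K-axiom yields O(n).
Premise 3 is O(n → ¬w); since O(n), deontic closure gives O(¬w).
However, F(¬w) at premise 5 amounts to O(w).
We now have both O(¬w) and O(w) — w is simultaneously obligatory and forbidden, violating the D-axiom.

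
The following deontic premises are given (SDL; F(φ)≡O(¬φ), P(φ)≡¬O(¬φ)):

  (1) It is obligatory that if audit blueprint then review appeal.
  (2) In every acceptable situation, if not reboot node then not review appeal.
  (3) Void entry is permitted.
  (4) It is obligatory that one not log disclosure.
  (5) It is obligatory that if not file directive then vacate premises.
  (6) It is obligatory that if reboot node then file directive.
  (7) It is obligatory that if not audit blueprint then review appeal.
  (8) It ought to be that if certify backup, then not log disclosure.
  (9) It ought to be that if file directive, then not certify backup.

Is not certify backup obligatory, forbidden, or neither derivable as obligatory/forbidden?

Obligatory

By case analysis on ¬audit_blueprint: premise 7 gives O(¬audit_blueprint → review_appeal) and premise 1 gives O(audit_blueprint → review_appeal), so O(review_appeal) either way.
The contrapositive of premise 2 (O(¬reboot_node → ¬review_appeal)) is O(review_appeal → reboot_node), and O(review_appeal) is already established, so O(reboot_node).
With premise 6, O(reboot_node → file_directive), the K-axiom yields O(file_directive).
Premise 9 is O(file_directive → ¬certify_backup); since O(file_directive), deontic closure gives O(¬certify_backup).
Premises 3, 4, 5, 8 do not contribute to this derivation.
Hence ¬certify_backup is obligatory.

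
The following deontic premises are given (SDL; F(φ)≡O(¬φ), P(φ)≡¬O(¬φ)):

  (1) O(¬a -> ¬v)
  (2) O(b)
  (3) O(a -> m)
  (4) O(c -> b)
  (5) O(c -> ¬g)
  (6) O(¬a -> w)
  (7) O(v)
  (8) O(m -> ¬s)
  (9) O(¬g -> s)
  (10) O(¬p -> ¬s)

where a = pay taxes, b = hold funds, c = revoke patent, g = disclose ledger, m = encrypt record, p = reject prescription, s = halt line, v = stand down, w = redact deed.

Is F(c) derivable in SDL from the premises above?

Premise 7 gives O(v).
Premise 1 is O(¬a -> ¬v); contrapositively O(v -> a). Since O(v) holds, K gives O(a).
From O(a) and premise 3, O(a -> m), we obtain O(m).
From O(m) and premise 8, O(m -> ¬s), we obtain O(¬s).
Premise 9 is O(¬g -> s); contrapositively O(¬s -> g). Since O(¬s) holds, K gives O(g).
The contrapositive of premise 5 (O(c -> ¬g)) is O(g -> ¬c), and O(g) is already established, so O(¬c).
Premises 2, 4, 6, 10 do not contribute to this derivation.
So O(¬c) holds, i.e. F(c). The claim follows.

Yes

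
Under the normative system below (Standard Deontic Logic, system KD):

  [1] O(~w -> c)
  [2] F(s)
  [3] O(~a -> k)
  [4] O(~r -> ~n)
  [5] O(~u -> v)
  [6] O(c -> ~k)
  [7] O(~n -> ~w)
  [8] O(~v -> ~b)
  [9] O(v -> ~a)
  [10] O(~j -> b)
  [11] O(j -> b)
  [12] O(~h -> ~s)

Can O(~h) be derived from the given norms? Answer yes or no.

No

Premise 12 is O(~h -> ~s); even if O(~s) held, inferring O(~h) would be affirming the consequent — invalid.
No other premise forces O(~h). An ideal world satisfying every premise can still have ~h false, so O(~h) is not derivable.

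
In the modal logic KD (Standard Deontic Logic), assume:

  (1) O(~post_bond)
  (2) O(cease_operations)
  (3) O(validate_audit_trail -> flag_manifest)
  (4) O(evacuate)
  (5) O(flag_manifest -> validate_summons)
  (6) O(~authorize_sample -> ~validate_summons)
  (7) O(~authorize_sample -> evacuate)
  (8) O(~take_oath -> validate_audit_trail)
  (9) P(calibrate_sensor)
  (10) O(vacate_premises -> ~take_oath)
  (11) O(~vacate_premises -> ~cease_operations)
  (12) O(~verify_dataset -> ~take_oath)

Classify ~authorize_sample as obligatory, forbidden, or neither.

Forbidden

Premise 2 gives O(cease_operations).
Premise 11 is O(~vacate_premises -> ~cease_operations); contrapositively O(cease_operations -> vacate_premises). Since O(cease_operations) holds, K gives O(vacate_premises).
With premise 10, O(vacate_premises -> ~take_oath), the K-axiom yields O(~take_oath).
With premise 8, O(~take_oath -> validate_audit_trail), the K-axiom yields O(validate_audit_trail).
Premise 3 is O(validate_audit_trail -> flag_manifest); since O(validate_audit_trail), deontic closure gives O(flag_manifest).
From O(flag_manifest) and premise 5, O(flag_manifest -> validate_summons), we obtain O(validate_summons).
The contrapositive of premise 6 (O(~authorize_sample -> ~validate_summons)) is O(validate_summons -> authorize_sample), and O(validate_summons) is already established, so O(authorize_sample).
Premises 1, 4, 7, 9, 12 do not contribute to this derivation.
Thus O(authorize_sample), which is F(~authorize_sample): ~authorize_sample is forbidden.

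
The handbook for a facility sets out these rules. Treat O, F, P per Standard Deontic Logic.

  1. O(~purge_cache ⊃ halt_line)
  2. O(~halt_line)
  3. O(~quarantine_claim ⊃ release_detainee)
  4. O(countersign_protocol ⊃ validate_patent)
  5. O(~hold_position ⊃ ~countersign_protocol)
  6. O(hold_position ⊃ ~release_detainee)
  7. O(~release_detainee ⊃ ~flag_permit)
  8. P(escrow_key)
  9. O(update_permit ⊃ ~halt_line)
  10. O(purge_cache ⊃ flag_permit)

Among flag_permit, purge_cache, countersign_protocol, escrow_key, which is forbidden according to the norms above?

countersign_protocol

Premise 2 states O(~halt_line) outright.
Premise 1 is O(~purge_cache ⊃ halt_line); contrapositively O(~halt_line ⊃ purge_cache). Since O(~halt_line) holds, K gives O(purge_cache).
With premise 10, O(purge_cache ⊃ flag_permit), the K-axiom yields O(flag_permit).
Premise 7 is O(~release_detainee ⊃ ~flag_permit); contrapositively O(flag_permit ⊃ release_detainee). Since O(flag_permit) holds, K gives O(release_detainee).
Premise 6, O(hold_position ⊃ ~release_detainee), contraposes to O(release_detainee ⊃ ~hold_position); with O(release_detainee) we get O(~hold_position).
From O(~hold_position) and premise 5, O(~hold_position ⊃ ~countersign_protocol), we obtain O(~countersign_protocol).
So O(~countersign_protocol) holds, i.e. countersign_protocol is forbidden. None of the other listed options is forbidden under the premises.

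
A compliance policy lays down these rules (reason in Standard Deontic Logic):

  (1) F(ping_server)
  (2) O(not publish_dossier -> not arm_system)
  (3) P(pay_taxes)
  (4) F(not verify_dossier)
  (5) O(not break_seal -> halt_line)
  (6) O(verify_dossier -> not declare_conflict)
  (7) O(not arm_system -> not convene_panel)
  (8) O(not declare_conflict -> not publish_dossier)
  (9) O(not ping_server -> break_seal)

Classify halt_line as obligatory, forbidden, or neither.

Neither

Premise 5 is O(not break_seal -> halt_line), but O(not break_seal) is not derivable from the premises, so it does not yield O(halt_line).
No premise or chain of K-axiom applications forces O(halt_line), and none forces O(not halt_line). So halt_line is neither obligatory nor forbidden under these norms.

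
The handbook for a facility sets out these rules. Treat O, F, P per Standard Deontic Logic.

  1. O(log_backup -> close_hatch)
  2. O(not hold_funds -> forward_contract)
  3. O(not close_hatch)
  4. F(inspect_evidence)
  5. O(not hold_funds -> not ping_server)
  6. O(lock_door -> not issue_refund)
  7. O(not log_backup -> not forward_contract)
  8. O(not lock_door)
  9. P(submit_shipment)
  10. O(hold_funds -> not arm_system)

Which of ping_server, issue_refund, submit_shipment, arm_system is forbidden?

arm_system

Premise 3 gives O(not close_hatch).
Premise 1, O(log_backup -> close_hatch), contraposes to O(not close_hatch -> not log_backup); with O(not close_hatch) we get O(not log_backup).
Premise 7 is O(not log_backup -> not forward_contract); since O(not log_backup), deontic closure gives O(not forward_contract).
Premise 2, O(not hold_funds -> forward_contract), contraposes to O(not forward_contract -> hold_funds); with O(not forward_contract) we get O(hold_funds).
Applying K to premise 10 (O(hold_funds -> not arm_system)) and O(hold_funds) yields O(not arm_system).
So O(not arm_system) holds, i.e. arm_system is forbidden. None of the other listed options is forbidden under the premises.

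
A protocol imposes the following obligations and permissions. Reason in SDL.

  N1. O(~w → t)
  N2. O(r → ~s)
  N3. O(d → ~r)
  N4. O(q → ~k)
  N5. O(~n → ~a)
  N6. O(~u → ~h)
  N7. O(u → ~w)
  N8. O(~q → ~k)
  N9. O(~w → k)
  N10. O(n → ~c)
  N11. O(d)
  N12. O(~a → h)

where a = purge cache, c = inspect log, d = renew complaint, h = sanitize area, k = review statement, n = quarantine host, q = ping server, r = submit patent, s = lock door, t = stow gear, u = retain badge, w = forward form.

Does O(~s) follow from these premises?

No

Premise 2 is O(r → ~s), but O(r) is not derivable from the premises, so it does not yield O(~s).
No other premise forces O(~s). An ideal world satisfying every premise can still have ~s false, so O(~s) is not derivable.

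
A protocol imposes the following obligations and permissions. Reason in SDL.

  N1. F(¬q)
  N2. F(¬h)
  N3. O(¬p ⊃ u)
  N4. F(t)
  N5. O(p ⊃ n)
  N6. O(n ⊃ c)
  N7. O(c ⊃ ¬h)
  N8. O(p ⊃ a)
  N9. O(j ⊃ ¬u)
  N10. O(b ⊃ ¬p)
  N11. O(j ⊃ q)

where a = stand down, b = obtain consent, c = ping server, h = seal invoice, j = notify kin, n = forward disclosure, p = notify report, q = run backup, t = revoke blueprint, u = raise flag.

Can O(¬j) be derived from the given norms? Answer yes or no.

Yes

Premise 2 is F(¬h), i.e. O(h).
Premise 7, O(c ⊃ ¬h), contraposes to O(h ⊃ ¬c); with O(h) we get O(¬c).
Premise 6, O(n ⊃ c), contraposes to O(¬c ⊃ ¬n); with O(¬c) we get O(¬n).
The contrapositive of premise 5 (O(p ⊃ n)) is O(¬n ⊃ ¬p), and O(¬n) is already established, so O(¬p).
From O(¬p) and premise 3, O(¬p ⊃ u), we obtain O(u).
Premise 9 is O(j ⊃ ¬u); contrapositively O(u ⊃ ¬j). Since O(u) holds, K gives O(¬j).
Premises 1, 4, 8, 10, 11 do not contribute to this derivation.
So O(¬j) follows.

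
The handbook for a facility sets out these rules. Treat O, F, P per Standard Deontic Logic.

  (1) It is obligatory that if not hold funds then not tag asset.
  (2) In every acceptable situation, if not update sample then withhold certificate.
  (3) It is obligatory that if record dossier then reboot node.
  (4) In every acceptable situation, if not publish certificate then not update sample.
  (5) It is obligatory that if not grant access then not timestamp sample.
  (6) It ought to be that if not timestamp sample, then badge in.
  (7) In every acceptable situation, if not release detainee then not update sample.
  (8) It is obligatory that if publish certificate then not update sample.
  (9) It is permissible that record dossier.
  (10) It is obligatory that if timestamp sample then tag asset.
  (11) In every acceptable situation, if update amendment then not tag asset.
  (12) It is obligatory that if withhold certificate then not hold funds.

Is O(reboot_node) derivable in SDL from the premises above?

Premise 3 is O(record_dossier → reboot_node), but O(record_dossier) is not derivable from the premises (the permission P(record_dossier) asserts only ¬O(¬record_dossier), not O(record_dossier)), so it does not yield O(reboot_node).
No other premise forces O(reboot_node). An ideal world satisfying every premise can still have reboot_node false, so O(reboot_node) is not derivable.

No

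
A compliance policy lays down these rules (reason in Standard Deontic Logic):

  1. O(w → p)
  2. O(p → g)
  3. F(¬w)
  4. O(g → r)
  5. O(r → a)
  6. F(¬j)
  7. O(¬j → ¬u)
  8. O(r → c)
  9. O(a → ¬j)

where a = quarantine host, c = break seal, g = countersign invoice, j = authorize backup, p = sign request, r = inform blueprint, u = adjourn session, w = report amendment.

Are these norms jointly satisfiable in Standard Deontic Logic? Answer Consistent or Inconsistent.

F(¬j) at premise 6 means O(j).
Premise 9, O(a → ¬j), contraposes to O(j → ¬a); with O(j) we get O(¬a).
Premise 5, O(r → a), contraposes to O(¬a → ¬r); with O(¬a) we get O(¬r).
Premise 4, O(g → r), contraposes to O(¬r → ¬g); with O(¬r) we get O(¬g).
The contrapositive of premise 2 (O(p → g)) is O(¬g → ¬p), and O(¬g) is already established, so O(¬p).
Premise 1, O(w → p), contraposes to O(¬p → ¬w); with O(¬p) we get O(¬w).
But premise 3, F(¬w), means O(w).
We now have both O(¬w) and O(w) — w is simultaneously obligatory and forbidden, violating the D-axiom.

Inconsistent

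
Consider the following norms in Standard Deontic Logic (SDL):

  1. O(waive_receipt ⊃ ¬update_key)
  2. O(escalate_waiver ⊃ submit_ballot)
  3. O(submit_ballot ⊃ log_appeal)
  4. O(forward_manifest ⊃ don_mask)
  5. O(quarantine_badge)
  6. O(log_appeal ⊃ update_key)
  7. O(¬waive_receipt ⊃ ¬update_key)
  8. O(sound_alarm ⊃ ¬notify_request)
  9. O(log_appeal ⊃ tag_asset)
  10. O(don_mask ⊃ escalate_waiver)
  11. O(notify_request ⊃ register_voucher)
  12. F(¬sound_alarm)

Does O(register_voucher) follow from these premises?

Premise 11 is O(notify_request ⊃ register_voucher), but O(notify_request) is not derivable from the premises, so it does not yield O(register_voucher).
No other premise forces O(register_voucher). An ideal world satisfying every premise can still have register_voucher false, so O(register_voucher) is not derivable.

No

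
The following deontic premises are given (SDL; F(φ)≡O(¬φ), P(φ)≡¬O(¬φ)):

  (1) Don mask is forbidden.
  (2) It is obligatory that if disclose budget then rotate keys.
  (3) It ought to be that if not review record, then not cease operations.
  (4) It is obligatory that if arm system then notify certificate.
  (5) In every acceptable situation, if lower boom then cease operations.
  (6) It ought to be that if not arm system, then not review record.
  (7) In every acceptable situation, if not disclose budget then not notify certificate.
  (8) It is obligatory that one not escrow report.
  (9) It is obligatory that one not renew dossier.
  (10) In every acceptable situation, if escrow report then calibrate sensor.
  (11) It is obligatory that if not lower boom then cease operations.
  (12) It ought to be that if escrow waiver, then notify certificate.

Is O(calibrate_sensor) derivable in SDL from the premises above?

No

Premise 10 is O(escrow_report → calibrate_sensor), but O(escrow_report) is not derivable from the premises, so it does not yield O(calibrate_sensor).
No other premise forces O(calibrate_sensor). An ideal world satisfying every premise can still have calibrate_sensor false, so O(calibrate_sensor) is not derivable.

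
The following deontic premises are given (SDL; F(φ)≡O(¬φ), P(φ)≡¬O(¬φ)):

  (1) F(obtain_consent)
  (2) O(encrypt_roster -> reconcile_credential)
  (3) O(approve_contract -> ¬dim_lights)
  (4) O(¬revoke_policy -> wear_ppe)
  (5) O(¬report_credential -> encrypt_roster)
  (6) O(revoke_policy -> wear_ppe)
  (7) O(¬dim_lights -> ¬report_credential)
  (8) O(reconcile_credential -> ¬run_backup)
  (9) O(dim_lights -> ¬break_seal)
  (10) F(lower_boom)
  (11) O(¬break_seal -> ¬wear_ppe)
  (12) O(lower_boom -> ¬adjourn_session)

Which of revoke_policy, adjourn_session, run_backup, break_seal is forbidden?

run_backup

By case analysis on ¬revoke_policy: premise 4 gives O(¬revoke_policy -> wear_ppe) and premise 6 gives O(revoke_policy -> wear_ppe), so O(wear_ppe) either way.
Premise 11, O(¬break_seal -> ¬wear_ppe), contraposes to O(wear_ppe -> break_seal); with O(wear_ppe) we get O(break_seal).
The contrapositive of premise 9 (O(dim_lights -> ¬break_seal)) is O(break_seal -> ¬dim_lights), and O(break_seal) is already established, so O(¬dim_lights).
Applying K to premise 7 (O(¬dim_lights -> ¬report_credential)) and O(¬dim_lights) yields O(¬report_credential).
Applying K to premise 5 (O(¬report_credential -> encrypt_roster)) and O(¬report_credential) yields O(encrypt_roster).
Applying K to premise 2 (O(encrypt_roster -> reconcile_credential)) and O(encrypt_roster) yields O(reconcile_credential).
With premise 8, O(reconcile_credential -> ¬run_backup), the K-axiom yields O(¬run_backup).
So O(¬run_backup) holds, i.e. run_backup is forbidden. None of the other listed options is forbidden under the premises.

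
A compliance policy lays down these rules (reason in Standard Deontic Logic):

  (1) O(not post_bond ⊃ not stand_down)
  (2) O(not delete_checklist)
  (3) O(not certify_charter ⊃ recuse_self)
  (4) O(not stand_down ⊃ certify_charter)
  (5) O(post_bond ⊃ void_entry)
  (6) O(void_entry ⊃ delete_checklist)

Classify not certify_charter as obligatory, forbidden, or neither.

Forbidden

From premise 2 we have O(not delete_checklist).
Premise 6 is O(void_entry ⊃ delete_checklist); contrapositively O(not delete_checklist ⊃ not void_entry). Since O(not delete_checklist) holds, K gives O(not void_entry).
The contrapositive of premise 5 (O(post_bond ⊃ void_entry)) is O(not void_entry ⊃ not post_bond), and O(not void_entry) is already established, so O(not post_bond).
With premise 1, O(not post_bond ⊃ not stand_down), the K-axiom yields O(not stand_down).
Premise 4 is O(not stand_down ⊃ certify_charter); since O(not stand_down), deontic closure gives O(certify_charter).
Premise 3 does not contribute to this derivation.
Thus O(certify_charter), which is F(not certify_charter): not certify_charter is forbidden.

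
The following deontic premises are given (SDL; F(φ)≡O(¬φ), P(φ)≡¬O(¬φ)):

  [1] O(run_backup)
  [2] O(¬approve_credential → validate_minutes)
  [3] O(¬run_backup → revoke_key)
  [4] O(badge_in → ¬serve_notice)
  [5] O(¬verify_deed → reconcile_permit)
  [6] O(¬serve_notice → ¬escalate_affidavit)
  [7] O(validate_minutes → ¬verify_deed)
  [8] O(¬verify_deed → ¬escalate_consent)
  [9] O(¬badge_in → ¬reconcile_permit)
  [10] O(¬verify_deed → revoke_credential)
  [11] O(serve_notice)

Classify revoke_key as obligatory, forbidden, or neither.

Premise 3 is O(¬run_backup → revoke_key), but O(¬run_backup) is not derivable from the premises, so it does not yield O(revoke_key).
No premise or chain of K-axiom applications forces O(revoke_key), and none forces O(¬revoke_key). So revoke_key is neither obligatory nor forbidden under these norms.

Neither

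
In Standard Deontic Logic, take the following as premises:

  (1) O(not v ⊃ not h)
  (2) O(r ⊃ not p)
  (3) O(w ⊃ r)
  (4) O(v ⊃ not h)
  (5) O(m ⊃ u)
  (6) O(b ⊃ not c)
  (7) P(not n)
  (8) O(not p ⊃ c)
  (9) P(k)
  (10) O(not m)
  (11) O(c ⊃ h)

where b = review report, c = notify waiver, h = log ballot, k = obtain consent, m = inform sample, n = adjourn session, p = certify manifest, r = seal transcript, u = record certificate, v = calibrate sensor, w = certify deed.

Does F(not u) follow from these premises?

Premise 5 is O(m ⊃ u), but O(m) is not derivable from the premises, so it does not yield O(u).
No other premise forces O(u). An ideal world satisfying every premise can still have not u true, so F(not u) is not derivable.

No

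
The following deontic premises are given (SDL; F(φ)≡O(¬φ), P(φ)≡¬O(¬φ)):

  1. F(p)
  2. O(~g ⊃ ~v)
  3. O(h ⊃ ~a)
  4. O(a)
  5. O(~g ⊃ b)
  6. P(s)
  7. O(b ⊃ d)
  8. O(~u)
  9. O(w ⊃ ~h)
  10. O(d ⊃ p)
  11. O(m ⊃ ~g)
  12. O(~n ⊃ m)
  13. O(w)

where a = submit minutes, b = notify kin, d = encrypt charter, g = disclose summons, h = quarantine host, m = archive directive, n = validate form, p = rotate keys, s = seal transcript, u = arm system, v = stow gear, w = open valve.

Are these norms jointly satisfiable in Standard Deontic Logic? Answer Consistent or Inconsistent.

Consistent

Premise 3 is O(h ⊃ ~a), but O(h) is not derivable from the premises, so it does not yield O(~a).
So O(~a) is not derivable, and the apparent clash with O(a) does not arise.
A world satisfying every obligation exists (e.g. a=true, b=false, d=false, g=true, h=false, m=false, n=true, p=false, s=false, u=false, v=false, w=true); no atom is both obligatory and forbidden, so the set is consistent.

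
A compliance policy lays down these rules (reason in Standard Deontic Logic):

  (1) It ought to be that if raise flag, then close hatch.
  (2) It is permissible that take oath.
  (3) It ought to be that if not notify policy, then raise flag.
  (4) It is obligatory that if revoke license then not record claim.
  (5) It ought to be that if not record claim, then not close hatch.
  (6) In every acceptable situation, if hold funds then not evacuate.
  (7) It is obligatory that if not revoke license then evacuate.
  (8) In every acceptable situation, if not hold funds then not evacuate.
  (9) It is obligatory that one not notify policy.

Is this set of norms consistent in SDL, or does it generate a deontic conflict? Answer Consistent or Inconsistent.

Inconsistent

By case analysis on hold_funds: premise 6 gives O(hold_funds → ¬evacuate) and premise 8 gives O(¬hold_funds → ¬evacuate), so O(¬evacuate) either way.
Premise 7 is O(¬revoke_license → evacuate); contrapositively O(¬evacuate → revoke_license). Since O(¬evacuate) holds, K gives O(revoke_license).
Premise 4 is O(revoke_license → ¬record_claim); since O(revoke_license), deontic closure gives O(¬record_claim).
Premise 5 is O(¬record_claim → ¬close_hatch); since O(¬record_claim), deontic closure gives O(¬close_hatch).
The contrapositive of premise 1 (O(raise_flag → close_hatch)) is O(¬close_hatch → ¬raise_flag), and O(¬close_hatch) is already established, so O(¬raise_flag).
The contrapositive of premise 3 (O(¬notify_policy → raise_flag)) is O(¬raise_flag → notify_policy), and O(¬raise_flag) is already established, so O(notify_policy).
Yet premise 9 states O(¬notify_policy).
We now have both O(notify_policy) and O(¬notify_policy) — notify_policy is simultaneously obligatory and forbidden, violating the D-axiom.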